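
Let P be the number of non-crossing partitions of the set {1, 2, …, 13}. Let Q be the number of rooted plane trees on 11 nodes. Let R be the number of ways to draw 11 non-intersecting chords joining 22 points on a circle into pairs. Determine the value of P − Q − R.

667318

Non-crossing partitions of an n-element set are counted by C_n; here n = 13. So P = C_13 = 742900.
A rooted plane tree on 11 nodes has 10 edges, and such trees are counted by C_10. So Q = C_10 = 16796.
Non-crossing perfect matchings of 2n points on a circle are counted by C_n; with 22 points, n = 11. So R = C_11 = 58786.
P − Q − R = 742900 − 16796 − 58786 = 667318.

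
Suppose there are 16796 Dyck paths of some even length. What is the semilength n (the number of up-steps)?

10

Dyck paths of semilength n are counted by C_n, and C_10 = 16796.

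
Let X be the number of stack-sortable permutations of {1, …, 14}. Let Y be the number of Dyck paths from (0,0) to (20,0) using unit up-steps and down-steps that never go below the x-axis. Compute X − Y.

Stack-sortable permutations are exactly the 231-avoiding ones, counted by C_n; here n = 14. So X = C_14 = 2674440.
Dyck paths of semilength n (length 2n) are counted by C_n; here n = 10. So Y = C_10 = 16796.
X − Y = 2674440 − 16796 = 2657644.

2657644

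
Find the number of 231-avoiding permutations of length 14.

2674440

Permutations of [n] avoiding any single length-3 pattern are counted by C_n; here n = 14.
C_14 = C_13 · 2(2·13+1)/(13+2) = 742900 · 54/15 = 2674440.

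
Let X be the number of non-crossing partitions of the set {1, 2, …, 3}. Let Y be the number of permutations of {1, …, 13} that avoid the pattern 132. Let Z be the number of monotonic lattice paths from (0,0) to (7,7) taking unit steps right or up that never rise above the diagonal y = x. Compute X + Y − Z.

742476

The non-crossing partitions of [3] form a lattice of size C_3. So X = C_3 = 5.
For any fixed pattern of length 3, the pattern-avoiding permutations of [13] number C_13. So Y = C_13 = 742900.
Monotone paths in an n×n grid that stay weakly below the diagonal are counted by C_n; here n = 7. So Z = C_7 = 429.
X + Y − Z = 5 + 742900 − 429 = 742476.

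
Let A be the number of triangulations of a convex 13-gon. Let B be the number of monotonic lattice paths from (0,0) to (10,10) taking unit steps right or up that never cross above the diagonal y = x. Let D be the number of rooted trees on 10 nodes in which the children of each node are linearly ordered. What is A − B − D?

37128

The number of triangulations of a 13-gon is the Catalan number C_11 (index = sides − 2). So A = C_11 = 58786.
Sub-diagonal monotone paths from (0,0) to (10,10) biject with Dyck paths of semilength 10, giving C_10. So B = C_10 = 16796.
Rooted ordered (plane) trees on m nodes have m−1 edges and are counted by C_{m−1}; m = 10 gives C_9. So D = C_9 = 4862.
A − B − D = 58786 − 16796 − 4862 = 37128.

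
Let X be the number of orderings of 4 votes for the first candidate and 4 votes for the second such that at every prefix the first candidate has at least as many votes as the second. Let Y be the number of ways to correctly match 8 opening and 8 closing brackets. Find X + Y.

1444

Ballot sequences with n votes each where one side never trails are Dyck words, counted by C_n; here n = 4. So X = C_4 = 14.
A balanced arrangement of 8 bracket pairs is a Dyck word of semilength 8, so the count is C_8. So Y = C_8 = 1430.
X + Y = 14 + 1430 = 1444.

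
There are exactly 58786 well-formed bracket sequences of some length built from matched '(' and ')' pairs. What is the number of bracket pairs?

11

Balanced strings of n bracket-pairs are counted by C_n; 58786 = C_11.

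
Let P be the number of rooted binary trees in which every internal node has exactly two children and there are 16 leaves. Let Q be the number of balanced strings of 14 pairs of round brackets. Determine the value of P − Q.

7020405

A full binary tree with L leaves has L−1 internal nodes and is counted by C_{L−1}; L = 16 gives C_15. So P = C_15 = 9694845.
Balanced strings of n pairs of brackets are counted by C_n; here n = 14. So Q = C_14 = 2674440.
P − Q = 9694845 − 2674440 = 7020405.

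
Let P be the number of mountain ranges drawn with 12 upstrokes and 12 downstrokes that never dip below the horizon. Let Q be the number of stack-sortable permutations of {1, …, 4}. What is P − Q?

A Dyck path with 12 up-steps and 12 down-steps has semilength 12, so there are C_12 of them. So P = C_12 = 208012.
By Knuth's characterisation, the stack-sortable permutations of length 4 are the 231-avoiders, numbering C_4. So Q = C_4 = 14.
P − Q = 208012 − 14 = 207998.

207998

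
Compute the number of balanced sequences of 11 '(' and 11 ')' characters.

Balanced strings of n pairs of brackets are counted by C_n; here n = 11.
C_11 = 58786.

58786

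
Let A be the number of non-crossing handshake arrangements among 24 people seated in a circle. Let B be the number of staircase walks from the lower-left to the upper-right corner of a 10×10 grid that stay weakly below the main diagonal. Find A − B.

Non-crossing handshake pairings of 2n people are counted by C_n; 24 people gives n = 12. So A = C_12 = 208012.
Monotone paths in an n×n grid that stay weakly below the diagonal are counted by C_n; here n = 10. So B = C_10 = 16796.
A − B = 208012 − 16796 = 191216.

191216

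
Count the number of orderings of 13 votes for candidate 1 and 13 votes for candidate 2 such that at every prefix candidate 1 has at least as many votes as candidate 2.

742900

Ballot sequences with n votes each where one side never trails are Dyck words, counted by C_n; here n = 13.
C_13 = C(26,13)/14 = 10400600/14 = 742900.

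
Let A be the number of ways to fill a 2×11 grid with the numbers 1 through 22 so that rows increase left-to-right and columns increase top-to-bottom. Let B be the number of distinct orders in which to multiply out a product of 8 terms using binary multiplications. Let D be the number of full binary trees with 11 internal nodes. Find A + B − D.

Standard Young tableaux of shape 2×n are counted by C_n; here n = 11. So A = C_11 = 58786.
Parenthesizations of m factors correspond to full binary trees with m leaves, counted by C_{m−1}; m = 8 gives C_7. So B = C_7 = 429.
Full binary trees with n internal nodes are counted by C_n; here n = 11. So D = C_11 = 58786.
A + B − D = 58786 + 429 − 58786 = 429.

429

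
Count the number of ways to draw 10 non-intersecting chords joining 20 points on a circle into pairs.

Pairing 20 circle points by 10 non-crossing chords gives C_10 matchings.
C_10 = C_9 · 2(2·9+1)/(9+2) = 4862 · 38/11 = 16796.

16796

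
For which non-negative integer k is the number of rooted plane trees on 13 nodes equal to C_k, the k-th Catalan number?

A rooted plane tree on 13 nodes has 12 edges, and such trees are counted by C_12.

12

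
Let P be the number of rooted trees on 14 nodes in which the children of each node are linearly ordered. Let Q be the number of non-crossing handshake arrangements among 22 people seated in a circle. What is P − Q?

684114

A rooted plane tree on 14 nodes has 13 edges, and such trees are counted by C_13. So P = C_13 = 742900.
With 22 = 2·11 people, non-crossing handshake pairings are non-crossing perfect matchings on a circle, counted by C_11. So Q = C_11 = 58786.
P − Q = 742900 − 58786 = 684114.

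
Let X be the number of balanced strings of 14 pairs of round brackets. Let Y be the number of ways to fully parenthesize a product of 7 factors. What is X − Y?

2674308

With 14 pairs the number of balanced bracket strings is the Catalan number C_14. So X = C_14 = 2674440.
Ways to associate a product of 7 factors correspond to binary trees on 7 leaves, so the count is C_6. So Y = C_6 = 132.
X − Y = 2674440 − 132 = 2674308.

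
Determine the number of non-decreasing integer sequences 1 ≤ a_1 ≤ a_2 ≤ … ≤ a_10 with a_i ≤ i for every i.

Such sub-staircase sequences of length n are counted by C_n; here n = 10.
C_10 = C(20,10)/11 = 184756/11 = 16796.

16796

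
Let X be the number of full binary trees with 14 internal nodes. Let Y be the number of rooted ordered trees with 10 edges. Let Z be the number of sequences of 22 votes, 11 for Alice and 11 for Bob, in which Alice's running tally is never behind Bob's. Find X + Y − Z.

2632450

The number of full binary trees on 14 internal nodes is the Catalan number C_14. So X = C_14 = 2674440.
Rooted ordered trees with n edges are counted by C_n; here n = 10. So Y = C_10 = 16796.
Reading a vote for the leader as '(' and for the other as ')' turns such a sequence into a balanced string of 11 pairs, so the count is C_11. So Z = C_11 = 58786.
X + Y − Z = 2674440 + 16796 − 58786 = 2632450.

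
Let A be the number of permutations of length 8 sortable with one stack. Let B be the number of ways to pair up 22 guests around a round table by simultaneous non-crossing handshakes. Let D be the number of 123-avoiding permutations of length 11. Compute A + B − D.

Stack-sortable permutations are exactly the 231-avoiding ones, counted by C_n; here n = 8. So A = C_8 = 1430.
With 22 = 2·11 people, non-crossing handshake pairings are non-crossing perfect matchings on a circle, counted by C_11. So B = C_11 = 58786.
Permutations of [n] avoiding any single length-3 pattern are counted by C_n; here n = 11. So D = C_11 = 58786.
A + B − D = 1430 + 58786 − 58786 = 1430.

1430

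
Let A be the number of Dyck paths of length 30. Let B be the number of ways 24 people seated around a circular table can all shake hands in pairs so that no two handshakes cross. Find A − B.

Dyck paths of semilength n (length 2n) are counted by C_n; here n = 15. So A = C_15 = 9694845.
With 24 = 2·12 people, non-crossing handshake pairings are non-crossing perfect matchings on a circle, counted by C_12. So B = C_12 = 208012.
A − B = 9694845 − 208012 = 9486833.

9486833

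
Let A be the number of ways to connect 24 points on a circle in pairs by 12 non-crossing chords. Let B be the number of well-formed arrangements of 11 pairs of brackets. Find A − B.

Pairing 24 circle points by 12 non-crossing chords gives C_12 matchings. So A = C_12 = 208012.
Balanced strings of n pairs of brackets are counted by C_n; here n = 11. So B = C_11 = 58786.
A − B = 208012 − 58786 = 149226.

149226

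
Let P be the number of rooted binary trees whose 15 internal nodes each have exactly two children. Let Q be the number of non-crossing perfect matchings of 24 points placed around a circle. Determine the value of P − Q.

9486833

Full binary trees with n internal nodes are counted by C_n; here n = 15. So P = C_15 = 9694845.
Pairing 24 circle points by 12 non-crossing chords gives C_12 matchings. So Q = C_12 = 208012.
P − Q = 9694845 − 208012 = 9486833.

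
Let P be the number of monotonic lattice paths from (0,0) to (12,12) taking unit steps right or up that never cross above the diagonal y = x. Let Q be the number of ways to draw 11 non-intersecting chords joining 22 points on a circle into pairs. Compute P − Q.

149226

Monotone paths in an n×n grid that stay weakly below the diagonal are counted by C_n; here n = 12. So P = C_12 = 208012.
Non-crossing perfect matchings of 2n points on a circle are counted by C_n; with 22 points, n = 11. So Q = C_11 = 58786.
P − Q = 208012 − 58786 = 149226.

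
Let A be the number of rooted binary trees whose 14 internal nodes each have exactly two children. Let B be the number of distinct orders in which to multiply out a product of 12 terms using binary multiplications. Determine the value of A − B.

Full binary trees with n internal nodes are counted by C_n; here n = 14. So A = C_14 = 2674440.
Ways to associate a product of 12 factors correspond to binary trees on 12 leaves, so the count is C_11. So B = C_11 = 58786.
A − B = 2674440 − 58786 = 2615654.

2615654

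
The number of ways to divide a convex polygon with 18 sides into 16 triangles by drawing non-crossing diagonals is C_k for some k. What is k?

The number of triangulations of an 18-gon is the Catalan number C_16 (index = sides − 2).

16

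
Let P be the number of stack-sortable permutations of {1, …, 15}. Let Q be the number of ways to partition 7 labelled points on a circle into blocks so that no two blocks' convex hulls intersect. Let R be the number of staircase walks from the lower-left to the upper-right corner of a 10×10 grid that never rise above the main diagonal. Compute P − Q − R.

9677620

Stack-sortable permutations are exactly the 231-avoiding ones, counted by C_n; here n = 15. So P = C_15 = 9694845.
The non-crossing partitions of [7] form a lattice of size C_7. So Q = C_7 = 429.
Monotone paths in an n×n grid that stay weakly below the diagonal are counted by C_n; here n = 10. So R = C_10 = 16796.
P − Q − R = 9694845 − 429 − 16796 = 9677620.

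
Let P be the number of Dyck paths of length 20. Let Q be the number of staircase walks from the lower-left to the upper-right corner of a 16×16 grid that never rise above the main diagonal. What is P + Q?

35374466

Dyck paths of semilength n (length 2n) are counted by C_n; here n = 10. So P = C_10 = 16796.
Monotone paths in an n×n grid that stay weakly below the diagonal are counted by C_n; here n = 16. So Q = C_16 = 35357670.
P + Q = 16796 + 35357670 = 35374466.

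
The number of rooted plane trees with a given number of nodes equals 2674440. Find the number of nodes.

Rooted ordered trees on m nodes are counted by C_{m−1}, and C_14 = 2674440.
So the index is 14, and the number of nodes is 14 + 1 = 15.

15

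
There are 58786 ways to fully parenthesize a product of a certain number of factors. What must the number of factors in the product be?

12

Parenthesizations of m factors are counted by C_{m−1}. Since C_11 = 58786, the index is 11.
So the index is 11, and the number of factors is 11 + 1 = 12.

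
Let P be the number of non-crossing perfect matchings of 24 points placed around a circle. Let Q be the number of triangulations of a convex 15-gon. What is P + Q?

Pairing 24 circle points by 12 non-crossing chords gives C_12 matchings. So P = C_12 = 208012.
Triangulations of a convex m-gon are counted by C_{m−2}; with m = 15 this is C_13. So Q = C_13 = 742900.
P + Q = 208012 + 742900 = 950912.

950912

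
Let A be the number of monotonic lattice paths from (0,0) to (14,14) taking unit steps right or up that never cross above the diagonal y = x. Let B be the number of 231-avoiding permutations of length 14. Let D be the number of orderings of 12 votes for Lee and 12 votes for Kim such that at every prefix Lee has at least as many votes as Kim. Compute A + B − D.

5140868

Sub-diagonal monotone paths from (0,0) to (14,14) biject with Dyck paths of semilength 14, giving C_14. So A = C_14 = 2674440.
Permutations of [n] avoiding any single length-3 pattern are counted by C_n; here n = 14. So B = C_14 = 2674440.
Reading a vote for the leader as '(' and for the other as ')' turns such a sequence into a balanced string of 12 pairs, so the count is C_12. So D = C_12 = 208012.
A + B − D = 2674440 + 2674440 − 208012 = 5140868.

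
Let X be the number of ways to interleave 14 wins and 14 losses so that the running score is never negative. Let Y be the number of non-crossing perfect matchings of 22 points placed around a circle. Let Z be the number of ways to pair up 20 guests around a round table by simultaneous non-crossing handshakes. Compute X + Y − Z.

2716430

Reading a vote for the leader as '(' and for the other as ')' turns such a sequence into a balanced string of 14 pairs, so the count is C_14. So X = C_14 = 2674440.
Non-crossing perfect matchings of 2n points on a circle are counted by C_n; with 22 points, n = 11. So Y = C_11 = 58786.
Non-crossing handshake pairings of 2n people are counted by C_n; 20 people gives n = 10. So Z = C_10 = 16796.
X + Y − Z = 2674440 + 58786 − 16796 = 2716430.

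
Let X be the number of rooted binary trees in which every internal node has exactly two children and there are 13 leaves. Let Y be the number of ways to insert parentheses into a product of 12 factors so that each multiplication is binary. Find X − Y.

149226

Full binary trees with 13 leaves have 13−1 = 12 internal nodes, so there are C_12 of them. So X = C_12 = 208012.
Ways to associate a product of 12 factors correspond to binary trees on 12 leaves, so the count is C_11. So Y = C_11 = 58786.
X − Y = 208012 − 58786 = 149226.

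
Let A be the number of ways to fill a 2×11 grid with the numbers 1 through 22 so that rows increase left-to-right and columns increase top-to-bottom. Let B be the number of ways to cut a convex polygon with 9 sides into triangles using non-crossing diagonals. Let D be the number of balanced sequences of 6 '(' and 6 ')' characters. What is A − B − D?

58225

By the hook-length formula (or a Dyck-path bijection), SYT of shape 2×11 number C_11. So A = C_11 = 58786.
Triangulations of a convex m-gon are counted by C_{m−2}; with m = 9 this is C_7. So B = C_7 = 429.
A balanced arrangement of 6 bracket pairs is a Dyck word of semilength 6, so the count is C_6. So D = C_6 = 132.
A − B − D = 58786 − 429 − 132 = 58225.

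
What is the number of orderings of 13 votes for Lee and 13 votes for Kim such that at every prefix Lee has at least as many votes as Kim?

Ballot sequences with n votes each where one side never trails are Dyck words, counted by C_n; here n = 13.
C_13 = C(26,13)/14 = 10400600/14 = 742900.

742900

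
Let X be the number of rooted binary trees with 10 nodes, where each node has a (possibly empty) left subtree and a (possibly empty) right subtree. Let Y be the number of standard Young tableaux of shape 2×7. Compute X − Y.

Binary trees (left/right distinguished) on n nodes are counted by C_n; here n = 10. So X = C_10 = 16796.
Standard Young tableaux of shape 2×n are counted by C_n; here n = 7. So Y = C_7 = 429.
X − Y = 16796 − 429 = 16367.

16367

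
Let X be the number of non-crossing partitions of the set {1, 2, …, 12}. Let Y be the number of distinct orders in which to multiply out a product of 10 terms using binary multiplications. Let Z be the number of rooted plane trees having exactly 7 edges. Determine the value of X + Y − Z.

Non-crossing partitions of an n-element set are counted by C_n; here n = 12. So X = C_12 = 208012.
Bracketing 10 factors into binary products is counted by C_{10−1} = C_9. So Y = C_9 = 4862.
A rooted plane tree with 7 edges has 8 nodes, and the count is C_7. So Z = C_7 = 429.
X + Y − Z = 208012 + 4862 − 429 = 212445.

212445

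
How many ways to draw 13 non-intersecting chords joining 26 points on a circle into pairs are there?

Non-crossing perfect matchings of 2n points on a circle are counted by C_n; with 26 points, n = 13.
C_13 = C_12 · 2(2·12+1)/(12+2) = 208012 · 50/14 = 742900.

742900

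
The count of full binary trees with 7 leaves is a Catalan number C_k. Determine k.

6

Full binary trees with 7 leaves have 7−1 = 6 internal nodes, so there are C_6 of them.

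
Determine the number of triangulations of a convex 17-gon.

9694845

A convex 17-gon is triangulated into 15 triangles, and the number of such triangulations is the Catalan number C_{17−2} = C_15.
C_15 = C(30,15)/16 = 155117520/16 = 9694845.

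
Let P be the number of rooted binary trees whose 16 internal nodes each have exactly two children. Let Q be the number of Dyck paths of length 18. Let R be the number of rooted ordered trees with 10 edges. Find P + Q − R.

35345736

Full binary trees with n internal nodes are counted by C_n; here n = 16. So P = C_16 = 35357670.
A Dyck path with 9 up-steps and 9 down-steps has semilength 9, so there are C_9 of them. So Q = C_9 = 4862.
Rooted ordered trees with n edges are counted by C_n; here n = 10. So R = C_10 = 16796.
P + Q − R = 35357670 + 4862 − 16796 = 35345736.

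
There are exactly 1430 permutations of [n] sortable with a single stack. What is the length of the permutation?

Stack-sortable permutations of [n] are counted by C_n. The Catalan number equal to 1430 is C_8.

8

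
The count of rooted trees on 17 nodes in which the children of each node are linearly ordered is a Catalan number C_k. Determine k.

16

A rooted plane tree on 17 nodes has 16 edges, and such trees are counted by C_16.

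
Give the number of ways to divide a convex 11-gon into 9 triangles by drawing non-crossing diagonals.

Triangulations of a convex m-gon are counted by C_{m−2}; with m = 11 this is C_9.
C_9 = C(18,9)/10 = 48620/10 = 4862.

4862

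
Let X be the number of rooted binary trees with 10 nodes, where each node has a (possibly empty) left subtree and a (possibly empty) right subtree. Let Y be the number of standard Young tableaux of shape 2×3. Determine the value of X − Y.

Rooted binary trees with 10 nodes (each child slot possibly empty) number C_10. So X = C_10 = 16796.
By the hook-length formula (or a Dyck-path bijection), SYT of shape 2×3 number C_3. So Y = C_3 = 5.
X − Y = 16796 − 5 = 16791.

16791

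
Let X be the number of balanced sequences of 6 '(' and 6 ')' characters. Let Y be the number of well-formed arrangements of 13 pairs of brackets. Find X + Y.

743032

Balanced strings of n pairs of brackets are counted by C_n; here n = 6. So X = C_6 = 132.
Balanced strings of n pairs of brackets are counted by C_n; here n = 13. So Y = C_13 = 742900.
X + Y = 132 + 742900 = 743032.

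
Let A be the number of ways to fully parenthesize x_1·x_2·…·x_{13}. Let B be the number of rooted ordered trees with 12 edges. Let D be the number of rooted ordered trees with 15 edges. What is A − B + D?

Parenthesizations of m factors correspond to full binary trees with m leaves, counted by C_{m−1}; m = 13 gives C_12. So A = C_12 = 208012.
A rooted plane tree with 12 edges has 13 nodes, and the count is C_12. So B = C_12 = 208012.
A rooted plane tree with 15 edges has 16 nodes, and the count is C_15. So D = C_15 = 9694845.
A − B + D = 208012 − 208012 + 9694845 = 9694845.

9694845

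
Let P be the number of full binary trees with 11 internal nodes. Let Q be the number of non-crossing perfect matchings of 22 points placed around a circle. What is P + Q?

117572

The number of full binary trees on 11 internal nodes is the Catalan number C_11. So P = C_11 = 58786.
Non-crossing perfect matchings of 2n points on a circle are counted by C_n; with 22 points, n = 11. So Q = C_11 = 58786.
P + Q = 58786 + 58786 = 117572.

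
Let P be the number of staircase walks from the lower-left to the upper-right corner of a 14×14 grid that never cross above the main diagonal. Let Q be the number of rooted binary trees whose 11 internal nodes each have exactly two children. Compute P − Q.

2615654

Monotone paths in an n×n grid that stay weakly below the diagonal are counted by C_n; here n = 14. So P = C_14 = 2674440.
Full binary trees with n internal nodes are counted by C_n; here n = 11. So Q = C_11 = 58786.
P − Q = 2674440 − 58786 = 2615654.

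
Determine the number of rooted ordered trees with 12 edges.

A rooted plane tree with 12 edges has 13 nodes, and the count is C_12.
C_12 = C(24,12)/13 = 2704156/13 = 208012.

208012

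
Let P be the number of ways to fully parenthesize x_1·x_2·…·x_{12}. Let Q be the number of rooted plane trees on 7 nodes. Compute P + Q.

Parenthesizations of m factors correspond to full binary trees with m leaves, counted by C_{m−1}; m = 12 gives C_11. So P = C_11 = 58786.
Rooted ordered (plane) trees on m nodes have m−1 edges and are counted by C_{m−1}; m = 7 gives C_6. So Q = C_6 = 132.
P + Q = 58786 + 132 = 58918.

58918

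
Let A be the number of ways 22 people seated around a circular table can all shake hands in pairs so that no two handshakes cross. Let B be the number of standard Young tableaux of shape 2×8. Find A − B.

57356

Non-crossing handshake pairings of 2n people are counted by C_n; 22 people gives n = 11. So A = C_11 = 58786.
By the hook-length formula (or a Dyck-path bijection), SYT of shape 2×8 number C_8. So B = C_8 = 1430.
A − B = 58786 − 1430 = 57356.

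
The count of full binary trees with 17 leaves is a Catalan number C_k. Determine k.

Full binary trees with 17 leaves have 17−1 = 16 internal nodes, so there are C_16 of them.

16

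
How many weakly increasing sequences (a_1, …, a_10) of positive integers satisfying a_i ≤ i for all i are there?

16796

Such sub-staircase sequences of length n are counted by C_n; here n = 10.
C_10 = C_9 · 2(2·9+1)/(9+2) = 4862 · 38/11 = 16796.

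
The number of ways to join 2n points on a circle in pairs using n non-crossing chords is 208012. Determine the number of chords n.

12

Non-crossing pairings of 2n points on a circle are counted by C_n. The Catalan number equal to 208012 is C_12.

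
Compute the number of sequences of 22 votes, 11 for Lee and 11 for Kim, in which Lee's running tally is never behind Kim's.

58786

Ballot sequences with n votes each where one side never trails are Dyck words, counted by C_n; here n = 11.
C_11 = C(22,11)/12 = 705432/12 = 58786.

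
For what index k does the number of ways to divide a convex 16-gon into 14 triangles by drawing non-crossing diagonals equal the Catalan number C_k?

A convex 16-gon is triangulated into 14 triangles, and the number of such triangulations is the Catalan number C_{16−2} = C_14.

14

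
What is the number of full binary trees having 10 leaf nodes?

4862

Full binary trees with 10 leaves have 10−1 = 9 internal nodes, so there are C_9 of them.
C_9 = C_8 · 2(2·8+1)/(8+2) = 1430 · 34/10 = 4862.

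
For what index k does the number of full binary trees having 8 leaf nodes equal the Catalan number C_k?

7

Full binary trees with 8 leaves have 8−1 = 7 internal nodes, so there are C_7 of them.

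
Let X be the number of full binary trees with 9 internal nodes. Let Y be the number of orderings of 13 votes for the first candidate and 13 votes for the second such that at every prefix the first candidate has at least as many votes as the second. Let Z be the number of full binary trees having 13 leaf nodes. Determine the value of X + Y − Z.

539750

Full binary trees with n internal nodes are counted by C_n; here n = 9. So X = C_9 = 4862.
Reading a vote for the leader as '(' and for the other as ')' turns such a sequence into a balanced string of 13 pairs, so the count is C_13. So Y = C_13 = 742900.
A full binary tree with L leaves has L−1 internal nodes and is counted by C_{L−1}; L = 13 gives C_12. So Z = C_12 = 208012.
X + Y − Z = 4862 + 742900 − 208012 = 539750.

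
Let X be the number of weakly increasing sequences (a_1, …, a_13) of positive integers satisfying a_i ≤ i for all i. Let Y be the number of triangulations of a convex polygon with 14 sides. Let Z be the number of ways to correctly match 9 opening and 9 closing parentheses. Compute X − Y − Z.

Weakly increasing sequences with a_i ≤ i biject with Dyck paths of semilength 13, so there are C_13. So X = C_13 = 742900.
The number of triangulations of a 14-gon is the Catalan number C_12 (index = sides − 2). So Y = C_12 = 208012.
With 9 pairs the number of balanced bracket strings is the Catalan number C_9. So Z = C_9 = 4862.
X − Y − Z = 742900 − 208012 − 4862 = 530026.

530026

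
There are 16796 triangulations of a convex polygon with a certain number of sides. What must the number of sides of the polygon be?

Triangulations of a convex m-gon are counted by C_{m−2}. The Catalan number equal to 16796 is C_10.
So m − 2 = 10, giving m = 12 sides.

12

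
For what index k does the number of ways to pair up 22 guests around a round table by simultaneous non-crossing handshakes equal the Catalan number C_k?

11

Non-crossing handshake pairings of 2n people are counted by C_n; 22 people gives n = 11.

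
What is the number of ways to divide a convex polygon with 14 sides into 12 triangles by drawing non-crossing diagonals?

A convex 14-gon is triangulated into 12 triangles, and the number of such triangulations is the Catalan number C_{14−2} = C_12.
C_12 = C(24,12)/13 = 2704156/13 = 208012.

208012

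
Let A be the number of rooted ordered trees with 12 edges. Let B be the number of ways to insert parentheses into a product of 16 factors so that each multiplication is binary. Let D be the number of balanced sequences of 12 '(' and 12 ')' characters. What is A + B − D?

9694845

A rooted plane tree with 12 edges has 13 nodes, and the count is C_12. So A = C_12 = 208012.
Ways to associate a product of 16 factors correspond to binary trees on 16 leaves, so the count is C_15. So B = C_15 = 9694845.
With 12 pairs the number of balanced bracket strings is the Catalan number C_12. So D = C_12 = 208012.
A + B − D = 208012 + 9694845 − 208012 = 9694845.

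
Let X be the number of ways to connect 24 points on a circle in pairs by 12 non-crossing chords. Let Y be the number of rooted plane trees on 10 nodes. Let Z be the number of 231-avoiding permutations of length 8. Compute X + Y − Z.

211444

Pairing 24 circle points by 12 non-crossing chords gives C_12 matchings. So X = C_12 = 208012.
Rooted ordered (plane) trees on m nodes have m−1 edges and are counted by C_{m−1}; m = 10 gives C_9. So Y = C_9 = 4862.
Permutations of [n] avoiding any single length-3 pattern are counted by C_n; here n = 8. So Z = C_8 = 1430.
X + Y − Z = 208012 + 4862 − 1430 = 211444.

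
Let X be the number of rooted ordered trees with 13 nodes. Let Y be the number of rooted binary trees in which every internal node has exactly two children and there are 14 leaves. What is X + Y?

950912

A rooted plane tree on 13 nodes has 12 edges, and such trees are counted by C_12. So X = C_12 = 208012.
A full binary tree with L leaves has L−1 internal nodes and is counted by C_{L−1}; L = 14 gives C_13. So Y = C_13 = 742900.
X + Y = 208012 + 742900 = 950912.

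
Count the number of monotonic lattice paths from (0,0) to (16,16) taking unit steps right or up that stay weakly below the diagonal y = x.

Sub-diagonal monotone paths from (0,0) to (16,16) biject with Dyck paths of semilength 16, giving C_16.
C_16 = 35357670.

35357670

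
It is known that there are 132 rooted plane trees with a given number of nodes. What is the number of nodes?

Rooted ordered trees on m nodes are counted by C_{m−1}, and C_6 = 132.
So the index is 6, and the number of nodes is 6 + 1 = 7.

7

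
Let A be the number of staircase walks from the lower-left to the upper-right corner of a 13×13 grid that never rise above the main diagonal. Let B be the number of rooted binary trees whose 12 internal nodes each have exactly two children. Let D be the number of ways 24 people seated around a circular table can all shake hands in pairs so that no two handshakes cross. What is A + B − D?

Sub-diagonal monotone paths from (0,0) to (13,13) biject with Dyck paths of semilength 13, giving C_13. So A = C_13 = 742900.
Full binary trees with n internal nodes are counted by C_n; here n = 12. So B = C_12 = 208012.
With 24 = 2·12 people, non-crossing handshake pairings are non-crossing perfect matchings on a circle, counted by C_12. So D = C_12 = 208012.
A + B − D = 742900 + 208012 − 208012 = 742900.

742900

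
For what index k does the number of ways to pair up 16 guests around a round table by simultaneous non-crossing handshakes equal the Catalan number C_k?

8

With 16 = 2·8 people, non-crossing handshake pairings are non-crossing perfect matchings on a circle, counted by C_8.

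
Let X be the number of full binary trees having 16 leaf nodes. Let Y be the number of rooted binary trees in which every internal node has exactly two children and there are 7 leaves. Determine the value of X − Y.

9694713

Full binary trees with 16 leaves have 16−1 = 15 internal nodes, so there are C_15 of them. So X = C_15 = 9694845.
A full binary tree with L leaves has L−1 internal nodes and is counted by C_{L−1}; L = 7 gives C_6. So Y = C_6 = 132.
X − Y = 9694845 − 132 = 9694713.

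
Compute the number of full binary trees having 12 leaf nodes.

Full binary trees with 12 leaves have 12−1 = 11 internal nodes, so there are C_11 of them.
C_11 = C(22,11)/12 = 705432/12 = 58786.

58786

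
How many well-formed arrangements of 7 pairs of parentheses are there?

429

With 7 pairs the number of balanced bracket strings is the Catalan number C_7.
C_7 = C(14,7)/8 = 3432/8 = 429.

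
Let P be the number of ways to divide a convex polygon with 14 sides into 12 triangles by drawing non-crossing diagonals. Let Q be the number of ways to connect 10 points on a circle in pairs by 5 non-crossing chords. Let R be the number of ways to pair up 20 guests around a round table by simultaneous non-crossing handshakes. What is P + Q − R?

191258

Triangulations of a convex m-gon are counted by C_{m−2}; with m = 14 this is C_12. So P = C_12 = 208012.
Pairing 10 circle points by 5 non-crossing chords gives C_5 matchings. So Q = C_5 = 42.
Non-crossing handshake pairings of 2n people are counted by C_n; 20 people gives n = 10. So R = C_10 = 16796.
P + Q − R = 208012 + 42 − 16796 = 191258.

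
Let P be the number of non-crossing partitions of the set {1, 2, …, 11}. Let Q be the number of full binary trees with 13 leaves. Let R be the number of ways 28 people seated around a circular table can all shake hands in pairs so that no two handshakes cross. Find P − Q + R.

2525214

The non-crossing partitions of [11] form a lattice of size C_11. So P = C_11 = 58786.
Full binary trees with 13 leaves have 13−1 = 12 internal nodes, so there are C_12 of them. So Q = C_12 = 208012.
Non-crossing handshake pairings of 2n people are counted by C_n; 28 people gives n = 14. So R = C_14 = 2674440.
P − Q + R = 58786 − 208012 + 2674440 = 2525214.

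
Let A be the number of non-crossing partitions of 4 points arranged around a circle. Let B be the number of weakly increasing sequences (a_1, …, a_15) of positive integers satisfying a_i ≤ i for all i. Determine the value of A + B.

9694859

Non-crossing partitions of an n-element set are counted by C_n; here n = 4. So A = C_4 = 14.
Such sub-staircase sequences of length n are counted by C_n; here n = 15. So B = C_15 = 9694845.
A + B = 14 + 9694845 = 9694859.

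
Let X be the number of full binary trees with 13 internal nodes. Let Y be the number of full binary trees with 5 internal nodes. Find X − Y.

742858

Full binary trees with n internal nodes are counted by C_n; here n = 13. So X = C_13 = 742900.
Full binary trees with n internal nodes are counted by C_n; here n = 5. So Y = C_5 = 42.
X − Y = 742900 − 42 = 742858.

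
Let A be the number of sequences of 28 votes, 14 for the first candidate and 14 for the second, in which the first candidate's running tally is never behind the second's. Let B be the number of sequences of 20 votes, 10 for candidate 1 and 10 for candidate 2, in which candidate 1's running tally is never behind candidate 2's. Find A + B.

Ballot sequences with n votes each where one side never trails are Dyck words, counted by C_n; here n = 14. So A = C_14 = 2674440.
Ballot sequences with n votes each where one side never trails are Dyck words, counted by C_n; here n = 10. So B = C_10 = 16796.
A + B = 2674440 + 16796 = 2691236.

2691236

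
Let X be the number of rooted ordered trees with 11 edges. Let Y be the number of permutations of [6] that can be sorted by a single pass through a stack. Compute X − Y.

58654

A rooted plane tree with 11 edges has 12 nodes, and the count is C_11. So X = C_11 = 58786.
Stack-sortable permutations are exactly the 231-avoiding ones, counted by C_n; here n = 6. So Y = C_6 = 132.
X − Y = 58786 − 132 = 58654.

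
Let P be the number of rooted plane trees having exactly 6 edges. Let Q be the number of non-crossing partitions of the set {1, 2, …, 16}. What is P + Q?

35357802

Rooted ordered trees with n edges are counted by C_n; here n = 6. So P = C_6 = 132.
The non-crossing partitions of [16] form a lattice of size C_16. So Q = C_16 = 35357670.
P + Q = 132 + 35357670 = 35357802.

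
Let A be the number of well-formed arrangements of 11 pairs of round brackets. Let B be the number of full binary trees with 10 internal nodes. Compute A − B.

41990

A balanced arrangement of 11 bracket pairs is a Dyck word of semilength 11, so the count is C_11. So A = C_11 = 58786.
Full binary trees with n internal nodes are counted by C_n; here n = 10. So B = C_10 = 16796.
A − B = 58786 − 16796 = 41990.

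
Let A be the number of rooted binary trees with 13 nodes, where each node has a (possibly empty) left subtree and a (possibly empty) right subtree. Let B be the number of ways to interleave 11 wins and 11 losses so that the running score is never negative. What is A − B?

There are C_n binary search tree shapes on n keys; with n = 13 that is C_13. So A = C_13 = 742900.
Ballot sequences with n votes each where one side never trails are Dyck words, counted by C_n; here n = 11. So B = C_11 = 58786.
A − B = 742900 − 58786 = 684114.

684114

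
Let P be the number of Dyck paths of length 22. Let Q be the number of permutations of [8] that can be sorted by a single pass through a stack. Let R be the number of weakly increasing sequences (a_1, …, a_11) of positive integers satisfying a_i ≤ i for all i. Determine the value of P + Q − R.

Dyck paths of semilength n (length 2n) are counted by C_n; here n = 11. So P = C_11 = 58786.
Stack-sortable permutations are exactly the 231-avoiding ones, counted by C_n; here n = 8. So Q = C_8 = 1430.
Such sub-staircase sequences of length n are counted by C_n; here n = 11. So R = C_11 = 58786.
P + Q − R = 58786 + 1430 − 58786 = 1430.

1430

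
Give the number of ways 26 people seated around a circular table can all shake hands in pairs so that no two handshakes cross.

Non-crossing handshake pairings of 2n people are counted by C_n; 26 people gives n = 13.
C_13 = C(26,13)/14 = 10400600/14 = 742900.

742900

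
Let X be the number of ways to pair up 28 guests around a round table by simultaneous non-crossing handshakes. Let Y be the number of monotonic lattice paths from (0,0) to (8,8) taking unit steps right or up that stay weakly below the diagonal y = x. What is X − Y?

2673010

Non-crossing handshake pairings of 2n people are counted by C_n; 28 people gives n = 14. So X = C_14 = 2674440.
Sub-diagonal monotone paths from (0,0) to (8,8) biject with Dyck paths of semilength 8, giving C_8. So Y = C_8 = 1430.
X − Y = 2674440 − 1430 = 2673010.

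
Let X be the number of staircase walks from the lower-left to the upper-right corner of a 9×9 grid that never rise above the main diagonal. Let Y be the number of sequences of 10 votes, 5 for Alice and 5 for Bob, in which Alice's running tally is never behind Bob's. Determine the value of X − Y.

Sub-diagonal monotone paths from (0,0) to (9,9) biject with Dyck paths of semilength 9, giving C_9. So X = C_9 = 4862.
Ballot sequences with n votes each where one side never trails are Dyck words, counted by C_n; here n = 5. So Y = C_5 = 42.
X − Y = 4862 − 42 = 4820.

4820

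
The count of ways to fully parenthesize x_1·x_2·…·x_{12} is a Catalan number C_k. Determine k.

Parenthesizations of m factors correspond to full binary trees with m leaves, counted by C_{m−1}; m = 12 gives C_11.

11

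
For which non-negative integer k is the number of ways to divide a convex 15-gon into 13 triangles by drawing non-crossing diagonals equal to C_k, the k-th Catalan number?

A convex 15-gon is triangulated into 13 triangles, and the number of such triangulations is the Catalan number C_{15−2} = C_13.

13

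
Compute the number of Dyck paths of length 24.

208012

Dyck paths of semilength n (length 2n) are counted by C_n; here n = 12.
C_12 = C(24,12)/13 = 2704156/13 = 208012.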